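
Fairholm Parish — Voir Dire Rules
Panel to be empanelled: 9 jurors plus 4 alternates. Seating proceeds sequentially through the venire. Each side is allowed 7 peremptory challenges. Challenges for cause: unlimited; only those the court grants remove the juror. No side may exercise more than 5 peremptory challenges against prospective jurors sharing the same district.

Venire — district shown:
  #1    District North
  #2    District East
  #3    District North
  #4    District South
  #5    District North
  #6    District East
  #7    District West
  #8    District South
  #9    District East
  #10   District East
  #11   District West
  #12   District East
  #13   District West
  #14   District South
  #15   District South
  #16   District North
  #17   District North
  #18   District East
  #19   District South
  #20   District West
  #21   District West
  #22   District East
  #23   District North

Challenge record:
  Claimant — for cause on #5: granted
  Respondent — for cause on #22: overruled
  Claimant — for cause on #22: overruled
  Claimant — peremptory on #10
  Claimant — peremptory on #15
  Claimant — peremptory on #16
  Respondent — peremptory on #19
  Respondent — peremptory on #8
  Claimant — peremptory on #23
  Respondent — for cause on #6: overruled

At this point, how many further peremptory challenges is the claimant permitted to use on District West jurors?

3

Claimant peremptories so far: #10, #15, #16, #23 — 4 of 7 used, 3 left overall.
Against District West: none yet — per-district cap 5 leaves 5.
Binding limit: min(3, 5) = 3.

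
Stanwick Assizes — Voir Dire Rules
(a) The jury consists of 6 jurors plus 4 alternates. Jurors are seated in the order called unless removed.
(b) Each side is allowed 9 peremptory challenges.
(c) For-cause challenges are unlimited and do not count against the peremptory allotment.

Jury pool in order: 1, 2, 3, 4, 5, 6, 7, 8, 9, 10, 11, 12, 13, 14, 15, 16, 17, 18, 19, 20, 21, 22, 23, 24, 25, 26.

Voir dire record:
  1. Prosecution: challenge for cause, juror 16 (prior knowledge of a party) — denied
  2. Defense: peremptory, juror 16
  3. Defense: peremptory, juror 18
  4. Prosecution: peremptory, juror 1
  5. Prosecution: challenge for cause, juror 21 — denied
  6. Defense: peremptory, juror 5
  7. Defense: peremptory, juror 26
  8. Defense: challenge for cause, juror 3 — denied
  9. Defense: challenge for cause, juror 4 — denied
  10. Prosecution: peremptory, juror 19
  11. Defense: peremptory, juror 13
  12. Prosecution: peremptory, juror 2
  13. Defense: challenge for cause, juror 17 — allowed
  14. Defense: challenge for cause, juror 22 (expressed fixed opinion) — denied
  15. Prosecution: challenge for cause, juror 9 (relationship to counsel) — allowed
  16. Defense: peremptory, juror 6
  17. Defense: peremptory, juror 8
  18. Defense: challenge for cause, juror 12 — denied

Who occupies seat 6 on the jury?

12

Removed: #1, #2, #5, #6, #8, #9, #13, #16, #17, #18, #19, #26. (#3, #4, #12, #21, #22 stay — for-cause denied.)
Filling seats in venire order through position 6: #3, #4, #7, #10, #11, #12.
So seat 6 is #12.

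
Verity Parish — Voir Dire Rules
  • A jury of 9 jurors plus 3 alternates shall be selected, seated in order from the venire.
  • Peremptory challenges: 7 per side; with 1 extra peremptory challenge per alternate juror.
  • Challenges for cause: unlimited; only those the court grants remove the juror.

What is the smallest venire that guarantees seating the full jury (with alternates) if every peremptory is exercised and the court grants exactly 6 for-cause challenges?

38

Seats to fill: 9 + 3 alternates = 12.
Peremptories: 7 + 1×3 = 10 per side × 2 sides = 20.
For-cause removals: 6.
Minimum venire: 12 + 20 + 6 = 38.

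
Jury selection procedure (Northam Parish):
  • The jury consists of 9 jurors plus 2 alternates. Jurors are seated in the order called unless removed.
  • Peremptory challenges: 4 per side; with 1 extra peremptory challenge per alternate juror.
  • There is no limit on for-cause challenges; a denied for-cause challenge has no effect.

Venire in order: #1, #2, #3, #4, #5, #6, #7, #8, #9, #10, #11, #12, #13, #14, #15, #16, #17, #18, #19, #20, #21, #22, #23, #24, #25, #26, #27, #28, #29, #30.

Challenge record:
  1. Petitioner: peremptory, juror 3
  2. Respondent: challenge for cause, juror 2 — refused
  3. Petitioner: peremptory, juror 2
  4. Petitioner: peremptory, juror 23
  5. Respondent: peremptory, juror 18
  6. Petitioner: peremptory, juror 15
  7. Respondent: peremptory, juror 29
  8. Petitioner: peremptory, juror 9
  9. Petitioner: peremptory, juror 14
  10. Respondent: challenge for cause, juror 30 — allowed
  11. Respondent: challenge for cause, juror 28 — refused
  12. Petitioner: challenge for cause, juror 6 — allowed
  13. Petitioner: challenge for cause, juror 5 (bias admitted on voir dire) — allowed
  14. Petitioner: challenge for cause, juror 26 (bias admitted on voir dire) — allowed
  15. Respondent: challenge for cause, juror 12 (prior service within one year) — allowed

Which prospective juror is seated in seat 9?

17

Removed: #2, #3, #5, #6, #9, #12, #14, #15, #18, #23, #26, #29, #30. (#28 stays — for-cause denied.)
Filling seats in venire order through position 9: #1, #4, #7, #8, #10, #11, #13, #16, #17.
So seat 9 is #17.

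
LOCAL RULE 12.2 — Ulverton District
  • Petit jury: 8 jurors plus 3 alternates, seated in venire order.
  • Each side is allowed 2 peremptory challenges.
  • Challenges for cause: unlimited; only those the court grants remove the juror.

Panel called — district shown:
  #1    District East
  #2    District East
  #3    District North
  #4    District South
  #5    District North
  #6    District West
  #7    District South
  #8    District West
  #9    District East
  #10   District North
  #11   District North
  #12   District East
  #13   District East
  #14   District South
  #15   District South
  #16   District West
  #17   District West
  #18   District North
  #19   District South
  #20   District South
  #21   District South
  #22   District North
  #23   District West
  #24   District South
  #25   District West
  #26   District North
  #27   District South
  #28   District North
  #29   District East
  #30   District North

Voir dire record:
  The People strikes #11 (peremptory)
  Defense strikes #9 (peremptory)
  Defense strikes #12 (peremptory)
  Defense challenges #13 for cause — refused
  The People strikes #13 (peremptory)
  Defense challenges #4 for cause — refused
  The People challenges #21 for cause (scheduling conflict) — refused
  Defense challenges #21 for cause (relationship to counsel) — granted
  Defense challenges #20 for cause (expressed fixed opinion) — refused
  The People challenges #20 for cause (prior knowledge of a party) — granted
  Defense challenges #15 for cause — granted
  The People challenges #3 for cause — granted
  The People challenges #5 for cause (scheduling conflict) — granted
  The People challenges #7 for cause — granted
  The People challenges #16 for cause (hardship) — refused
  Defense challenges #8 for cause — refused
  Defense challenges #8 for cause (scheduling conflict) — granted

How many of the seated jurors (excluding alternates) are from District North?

1

Removed: #3, #5, #7, #8, #9, #11, #12, #13, #15, #20, #21.
Seated jurors 1–8: #1, #2, #4, #6, #10, #14, #16, #17 (alternates #18, #19, #22 not counted).
Of those, in District North: #10 → 1.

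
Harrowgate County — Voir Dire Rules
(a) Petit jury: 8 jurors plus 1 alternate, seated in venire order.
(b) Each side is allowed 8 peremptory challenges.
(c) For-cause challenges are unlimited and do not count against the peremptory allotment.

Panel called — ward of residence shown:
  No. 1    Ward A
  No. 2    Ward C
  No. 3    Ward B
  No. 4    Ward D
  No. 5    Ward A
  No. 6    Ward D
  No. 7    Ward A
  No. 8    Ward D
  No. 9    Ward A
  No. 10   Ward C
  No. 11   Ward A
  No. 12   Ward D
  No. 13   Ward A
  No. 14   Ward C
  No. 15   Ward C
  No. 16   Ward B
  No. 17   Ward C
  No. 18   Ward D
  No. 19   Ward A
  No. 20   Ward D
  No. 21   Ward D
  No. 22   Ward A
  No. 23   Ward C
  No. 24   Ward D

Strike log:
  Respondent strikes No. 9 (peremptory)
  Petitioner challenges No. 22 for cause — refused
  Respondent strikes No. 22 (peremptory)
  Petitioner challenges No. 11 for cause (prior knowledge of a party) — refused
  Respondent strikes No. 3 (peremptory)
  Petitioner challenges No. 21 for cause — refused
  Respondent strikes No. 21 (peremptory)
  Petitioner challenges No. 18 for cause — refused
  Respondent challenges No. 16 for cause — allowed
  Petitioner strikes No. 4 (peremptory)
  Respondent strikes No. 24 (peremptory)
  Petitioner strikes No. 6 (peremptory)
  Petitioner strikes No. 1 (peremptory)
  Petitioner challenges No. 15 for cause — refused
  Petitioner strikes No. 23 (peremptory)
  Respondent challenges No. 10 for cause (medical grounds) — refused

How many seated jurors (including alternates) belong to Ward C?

Removed: #1, #3, #4, #6, #9, #16, #21, #22, #23, #24.
Seated (9 incl. alternates): #2, #5, #7, #8, #10, #11, #12, #13, #14.
Of those, in Ward C: #2, #10, #14 → 3.

3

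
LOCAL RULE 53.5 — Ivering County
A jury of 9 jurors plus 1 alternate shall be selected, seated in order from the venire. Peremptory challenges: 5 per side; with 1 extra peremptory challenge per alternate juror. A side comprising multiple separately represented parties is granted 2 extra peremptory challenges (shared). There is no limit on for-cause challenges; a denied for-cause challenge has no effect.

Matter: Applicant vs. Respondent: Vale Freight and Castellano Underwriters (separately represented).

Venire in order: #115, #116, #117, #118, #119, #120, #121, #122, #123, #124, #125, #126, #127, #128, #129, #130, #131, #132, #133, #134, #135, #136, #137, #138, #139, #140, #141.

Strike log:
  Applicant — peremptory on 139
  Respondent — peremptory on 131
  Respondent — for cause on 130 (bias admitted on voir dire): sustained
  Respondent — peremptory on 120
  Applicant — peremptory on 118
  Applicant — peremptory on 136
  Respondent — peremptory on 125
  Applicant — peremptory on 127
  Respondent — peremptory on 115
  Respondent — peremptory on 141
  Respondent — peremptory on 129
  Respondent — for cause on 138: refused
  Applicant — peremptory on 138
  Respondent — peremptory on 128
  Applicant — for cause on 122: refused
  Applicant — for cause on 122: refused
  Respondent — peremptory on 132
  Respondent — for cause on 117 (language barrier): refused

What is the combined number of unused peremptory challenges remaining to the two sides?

Applicant allotment: 5 base + 1 × 1 alternate = 6. Respondent allotment: 5 base + 1 × 1 alternate + 2 multi-party = 8.
Applicant peremptories used: #139, #118, #136, #127, #138 — 5 (for-cause on #122, #122 don't count).
Respondent peremptories used: #131, #120, #125, #115, #141, #129, #128, #132 — 8 (for-cause on #130, #138, #117 don't count).
Remaining: (6 − 5) + (8 − 8) = 1.

1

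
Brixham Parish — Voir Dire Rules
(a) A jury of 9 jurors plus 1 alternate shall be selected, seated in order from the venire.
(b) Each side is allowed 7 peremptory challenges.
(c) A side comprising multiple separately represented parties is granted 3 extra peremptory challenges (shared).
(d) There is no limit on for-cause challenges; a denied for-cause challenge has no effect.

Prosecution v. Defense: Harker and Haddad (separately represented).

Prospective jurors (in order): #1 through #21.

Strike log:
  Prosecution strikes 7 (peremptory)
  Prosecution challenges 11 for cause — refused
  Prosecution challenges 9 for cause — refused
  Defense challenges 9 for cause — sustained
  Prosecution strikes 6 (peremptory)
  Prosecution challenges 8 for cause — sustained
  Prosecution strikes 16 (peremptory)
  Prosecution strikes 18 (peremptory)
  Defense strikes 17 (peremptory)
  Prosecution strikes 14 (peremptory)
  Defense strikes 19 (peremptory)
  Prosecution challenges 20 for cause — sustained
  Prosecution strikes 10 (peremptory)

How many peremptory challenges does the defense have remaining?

8

Defense allotment: 7 base + 3 multi-party = 10.
Defense peremptories used: #17, #19 — 2 (the for-cause on #9 doesn't count).
Remaining: 10 − 2 = 8.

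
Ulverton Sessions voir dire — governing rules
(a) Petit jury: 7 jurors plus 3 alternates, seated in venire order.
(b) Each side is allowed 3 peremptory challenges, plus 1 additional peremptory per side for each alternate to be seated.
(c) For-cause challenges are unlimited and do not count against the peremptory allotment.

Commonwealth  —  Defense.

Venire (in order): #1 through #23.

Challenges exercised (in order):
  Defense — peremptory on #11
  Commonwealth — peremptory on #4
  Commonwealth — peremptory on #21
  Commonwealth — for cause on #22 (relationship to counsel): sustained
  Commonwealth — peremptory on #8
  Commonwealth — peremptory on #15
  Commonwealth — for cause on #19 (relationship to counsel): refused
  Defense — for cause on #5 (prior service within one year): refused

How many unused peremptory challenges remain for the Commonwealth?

2

Commonwealth allotment: 3 base + 1 × 3 alternates = 6.
Commonwealth peremptories used: #4, #21, #8, #15 — 4 (for-cause on #22, #19 don't count).
Remaining: 6 − 4 = 2.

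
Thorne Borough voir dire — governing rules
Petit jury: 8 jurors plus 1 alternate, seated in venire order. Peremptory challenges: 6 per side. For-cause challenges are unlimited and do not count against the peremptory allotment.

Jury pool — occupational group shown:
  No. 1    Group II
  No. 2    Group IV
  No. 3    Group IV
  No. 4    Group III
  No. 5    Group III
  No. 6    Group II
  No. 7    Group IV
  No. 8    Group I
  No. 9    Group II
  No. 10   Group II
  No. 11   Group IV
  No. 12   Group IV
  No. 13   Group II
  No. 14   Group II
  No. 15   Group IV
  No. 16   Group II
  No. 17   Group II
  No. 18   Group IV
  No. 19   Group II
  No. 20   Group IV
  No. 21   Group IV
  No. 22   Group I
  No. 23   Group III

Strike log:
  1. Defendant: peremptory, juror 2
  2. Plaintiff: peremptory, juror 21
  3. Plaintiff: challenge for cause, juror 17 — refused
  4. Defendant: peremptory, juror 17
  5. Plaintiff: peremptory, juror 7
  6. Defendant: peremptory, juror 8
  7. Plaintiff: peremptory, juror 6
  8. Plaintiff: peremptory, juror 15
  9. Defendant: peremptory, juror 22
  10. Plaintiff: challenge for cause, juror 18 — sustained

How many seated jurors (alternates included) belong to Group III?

Removed: #2, #6, #7, #8, #15, #17, #18, #21, #22.
Seated (9 incl. alternates): #1, #3, #4, #5, #9, #10, #11, #12, #13.
Of those, in Group III: #4, #5 → 2.

2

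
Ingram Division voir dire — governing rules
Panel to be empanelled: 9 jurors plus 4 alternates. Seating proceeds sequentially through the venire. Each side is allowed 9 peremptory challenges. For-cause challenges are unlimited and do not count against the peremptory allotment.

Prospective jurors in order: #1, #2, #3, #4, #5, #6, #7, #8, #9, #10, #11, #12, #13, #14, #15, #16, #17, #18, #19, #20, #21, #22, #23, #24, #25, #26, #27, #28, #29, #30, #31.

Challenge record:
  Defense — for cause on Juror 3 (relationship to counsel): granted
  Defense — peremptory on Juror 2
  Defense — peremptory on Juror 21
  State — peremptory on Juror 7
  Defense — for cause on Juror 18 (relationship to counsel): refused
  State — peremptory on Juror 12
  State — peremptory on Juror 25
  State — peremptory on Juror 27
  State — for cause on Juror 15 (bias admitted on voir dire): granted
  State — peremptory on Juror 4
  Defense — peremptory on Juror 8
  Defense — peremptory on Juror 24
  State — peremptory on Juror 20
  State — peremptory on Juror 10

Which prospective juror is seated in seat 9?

Removed: #2, #3, #4, #7, #8, #10, #12, #15, #20, #21, #24, #25, #27. (#18 stays — for-cause denied.)
Seating in order: seats 1–9 → #1, #5, #6, #9, #11, #13, #14, #16, #17; alternates → #18, #19, #22, #23.
So seat 9 is #17.

17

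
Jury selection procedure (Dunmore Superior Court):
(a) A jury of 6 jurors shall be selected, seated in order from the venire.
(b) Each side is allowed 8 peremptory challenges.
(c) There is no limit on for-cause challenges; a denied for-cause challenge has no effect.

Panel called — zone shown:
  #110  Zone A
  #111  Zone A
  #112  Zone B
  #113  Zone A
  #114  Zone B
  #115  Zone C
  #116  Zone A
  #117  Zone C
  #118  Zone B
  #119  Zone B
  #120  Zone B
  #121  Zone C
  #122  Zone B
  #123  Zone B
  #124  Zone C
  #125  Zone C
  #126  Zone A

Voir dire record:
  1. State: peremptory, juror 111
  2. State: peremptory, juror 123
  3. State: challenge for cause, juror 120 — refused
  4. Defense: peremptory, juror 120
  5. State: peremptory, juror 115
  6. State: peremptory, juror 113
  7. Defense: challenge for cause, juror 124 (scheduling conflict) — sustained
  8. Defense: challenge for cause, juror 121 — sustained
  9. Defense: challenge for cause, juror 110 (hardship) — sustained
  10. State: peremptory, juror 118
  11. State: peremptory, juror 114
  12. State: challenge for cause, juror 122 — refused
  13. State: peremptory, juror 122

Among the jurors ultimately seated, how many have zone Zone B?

Removed: #110, #111, #113, #114, #115, #118, #120, #121, #122, #123, #124.
Seated jurors 1–6: #112, #116, #117, #119, #125, #126.
Of those, in Zone B: #112, #119 → 2.

2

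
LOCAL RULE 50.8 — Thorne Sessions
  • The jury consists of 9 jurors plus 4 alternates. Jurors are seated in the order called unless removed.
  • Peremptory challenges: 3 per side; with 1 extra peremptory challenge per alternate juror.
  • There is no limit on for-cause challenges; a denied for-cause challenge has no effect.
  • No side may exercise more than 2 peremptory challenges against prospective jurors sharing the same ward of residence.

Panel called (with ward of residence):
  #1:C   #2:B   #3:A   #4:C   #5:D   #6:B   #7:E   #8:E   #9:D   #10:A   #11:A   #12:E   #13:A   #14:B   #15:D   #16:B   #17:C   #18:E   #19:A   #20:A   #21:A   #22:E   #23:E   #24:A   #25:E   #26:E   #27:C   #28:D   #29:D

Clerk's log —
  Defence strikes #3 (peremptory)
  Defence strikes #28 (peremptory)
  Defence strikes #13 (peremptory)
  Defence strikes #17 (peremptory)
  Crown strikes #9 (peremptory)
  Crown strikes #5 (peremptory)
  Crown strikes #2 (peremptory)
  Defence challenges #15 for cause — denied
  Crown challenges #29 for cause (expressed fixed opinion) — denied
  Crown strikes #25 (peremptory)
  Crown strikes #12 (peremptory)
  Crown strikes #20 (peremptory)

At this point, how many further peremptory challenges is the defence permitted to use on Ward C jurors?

1

Defence peremptories so far: #3, #28, #13, #17 — 4 of 7 used, 3 left overall.
Against Ward C: #17 — 1 used; per-ward cap 2 leaves 1.
Binding limit: min(3, 1) = 1.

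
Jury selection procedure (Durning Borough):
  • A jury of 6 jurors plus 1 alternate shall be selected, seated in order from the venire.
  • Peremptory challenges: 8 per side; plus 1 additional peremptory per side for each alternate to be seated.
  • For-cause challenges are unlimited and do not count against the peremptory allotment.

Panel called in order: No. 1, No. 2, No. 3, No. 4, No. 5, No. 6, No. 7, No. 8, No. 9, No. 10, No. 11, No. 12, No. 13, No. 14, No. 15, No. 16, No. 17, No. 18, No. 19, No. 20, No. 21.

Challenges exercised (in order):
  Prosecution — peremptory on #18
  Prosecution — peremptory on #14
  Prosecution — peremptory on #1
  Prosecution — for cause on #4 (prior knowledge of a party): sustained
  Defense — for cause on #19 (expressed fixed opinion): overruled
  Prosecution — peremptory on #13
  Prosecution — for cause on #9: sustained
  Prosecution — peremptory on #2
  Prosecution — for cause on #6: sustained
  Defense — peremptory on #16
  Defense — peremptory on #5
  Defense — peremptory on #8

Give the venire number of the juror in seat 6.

15

Removed: #1, #2, #4, #5, #6, #8, #9, #13, #14, #16, #18. (#19 stays — for-cause denied.)
Seating in order: seats 1–6 → #3, #7, #10, #11, #12, #15; alternates → #17.
So seat 6 is #15.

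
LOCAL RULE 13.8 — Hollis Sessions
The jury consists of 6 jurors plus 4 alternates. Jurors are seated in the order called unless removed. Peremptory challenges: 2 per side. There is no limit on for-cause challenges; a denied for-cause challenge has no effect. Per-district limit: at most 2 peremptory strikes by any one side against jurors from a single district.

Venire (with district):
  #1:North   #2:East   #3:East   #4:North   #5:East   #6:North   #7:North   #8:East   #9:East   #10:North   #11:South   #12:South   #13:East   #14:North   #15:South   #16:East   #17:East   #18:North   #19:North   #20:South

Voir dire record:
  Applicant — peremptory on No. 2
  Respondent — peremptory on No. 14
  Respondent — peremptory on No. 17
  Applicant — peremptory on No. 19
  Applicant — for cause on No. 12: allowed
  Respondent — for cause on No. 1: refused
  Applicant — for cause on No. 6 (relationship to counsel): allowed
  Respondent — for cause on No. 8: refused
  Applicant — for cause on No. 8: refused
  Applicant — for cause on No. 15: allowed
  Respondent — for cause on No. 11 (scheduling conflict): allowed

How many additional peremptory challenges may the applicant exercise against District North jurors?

Applicant peremptories so far: #2, #19 — 2 of 2 used, 0 left overall.
Against District North: #19 — 1 used; per-district cap 2 leaves 1.
Binding limit: min(0, 1) = 0.

0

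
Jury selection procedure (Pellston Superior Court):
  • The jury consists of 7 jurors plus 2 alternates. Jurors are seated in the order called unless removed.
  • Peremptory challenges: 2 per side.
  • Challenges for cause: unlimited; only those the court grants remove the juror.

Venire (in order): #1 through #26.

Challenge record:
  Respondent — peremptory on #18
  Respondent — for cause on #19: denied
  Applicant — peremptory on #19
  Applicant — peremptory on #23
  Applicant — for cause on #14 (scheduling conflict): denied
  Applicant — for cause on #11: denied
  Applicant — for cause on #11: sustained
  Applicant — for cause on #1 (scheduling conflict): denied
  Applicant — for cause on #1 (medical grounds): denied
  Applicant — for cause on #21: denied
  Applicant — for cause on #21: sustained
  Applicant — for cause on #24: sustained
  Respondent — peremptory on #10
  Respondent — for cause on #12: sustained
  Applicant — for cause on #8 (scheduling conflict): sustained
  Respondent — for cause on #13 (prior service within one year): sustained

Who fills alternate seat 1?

Removed: #8, #10, #11, #12, #13, #18, #19, #21, #23, #24. (#1, #14 stay — for-cause denied.)
Seating in order: seats 1–7 → #1, #2, #3, #4, #5, #6, #7; alternates → #9, #14.
So alternate 1 is #9.

9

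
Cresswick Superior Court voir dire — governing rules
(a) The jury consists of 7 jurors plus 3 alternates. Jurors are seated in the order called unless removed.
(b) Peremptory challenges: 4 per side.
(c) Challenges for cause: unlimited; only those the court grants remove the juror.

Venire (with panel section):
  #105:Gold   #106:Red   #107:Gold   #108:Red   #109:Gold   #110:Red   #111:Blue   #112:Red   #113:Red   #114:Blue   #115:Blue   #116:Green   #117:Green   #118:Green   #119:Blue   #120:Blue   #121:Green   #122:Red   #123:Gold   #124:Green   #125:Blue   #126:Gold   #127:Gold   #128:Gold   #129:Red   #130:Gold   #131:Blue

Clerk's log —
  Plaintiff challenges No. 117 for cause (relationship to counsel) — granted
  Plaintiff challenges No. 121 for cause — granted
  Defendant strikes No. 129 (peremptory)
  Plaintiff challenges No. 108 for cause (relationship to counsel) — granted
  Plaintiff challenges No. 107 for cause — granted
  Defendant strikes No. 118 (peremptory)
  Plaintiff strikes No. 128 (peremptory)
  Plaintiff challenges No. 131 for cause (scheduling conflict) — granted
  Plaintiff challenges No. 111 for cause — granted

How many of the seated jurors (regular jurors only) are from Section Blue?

Removed: #107, #108, #111, #117, #118, #121, #128, #129, #131.
Seated jurors 1–7: #105, #106, #109, #110, #112, #113, #114 (alternates #115, #116, #119 not counted).
Of those, in Section Blue: #114 → 1.

1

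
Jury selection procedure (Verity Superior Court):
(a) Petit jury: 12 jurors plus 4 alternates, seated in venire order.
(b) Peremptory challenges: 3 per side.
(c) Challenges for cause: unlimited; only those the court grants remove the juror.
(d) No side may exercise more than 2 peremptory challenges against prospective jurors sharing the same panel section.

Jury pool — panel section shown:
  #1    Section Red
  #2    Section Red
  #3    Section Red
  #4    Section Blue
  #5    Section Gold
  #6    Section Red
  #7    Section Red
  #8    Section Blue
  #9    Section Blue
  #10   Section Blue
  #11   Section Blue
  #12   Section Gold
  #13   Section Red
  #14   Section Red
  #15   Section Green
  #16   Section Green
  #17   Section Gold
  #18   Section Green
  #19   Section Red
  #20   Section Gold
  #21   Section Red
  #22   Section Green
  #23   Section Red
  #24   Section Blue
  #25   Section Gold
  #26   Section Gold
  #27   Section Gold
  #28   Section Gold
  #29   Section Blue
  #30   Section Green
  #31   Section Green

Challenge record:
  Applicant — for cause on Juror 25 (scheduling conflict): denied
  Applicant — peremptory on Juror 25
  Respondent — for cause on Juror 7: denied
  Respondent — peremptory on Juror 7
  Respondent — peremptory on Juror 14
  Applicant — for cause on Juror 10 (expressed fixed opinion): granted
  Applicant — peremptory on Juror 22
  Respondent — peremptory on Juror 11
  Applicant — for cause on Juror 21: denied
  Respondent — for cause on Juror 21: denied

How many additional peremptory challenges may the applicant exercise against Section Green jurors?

Applicant peremptories so far: #25, #22 — 2 of 3 used, 1 left overall.
Against Section Green: #22 — 1 used; per-section cap 2 leaves 1.
Binding limit: min(1, 1) = 1.

1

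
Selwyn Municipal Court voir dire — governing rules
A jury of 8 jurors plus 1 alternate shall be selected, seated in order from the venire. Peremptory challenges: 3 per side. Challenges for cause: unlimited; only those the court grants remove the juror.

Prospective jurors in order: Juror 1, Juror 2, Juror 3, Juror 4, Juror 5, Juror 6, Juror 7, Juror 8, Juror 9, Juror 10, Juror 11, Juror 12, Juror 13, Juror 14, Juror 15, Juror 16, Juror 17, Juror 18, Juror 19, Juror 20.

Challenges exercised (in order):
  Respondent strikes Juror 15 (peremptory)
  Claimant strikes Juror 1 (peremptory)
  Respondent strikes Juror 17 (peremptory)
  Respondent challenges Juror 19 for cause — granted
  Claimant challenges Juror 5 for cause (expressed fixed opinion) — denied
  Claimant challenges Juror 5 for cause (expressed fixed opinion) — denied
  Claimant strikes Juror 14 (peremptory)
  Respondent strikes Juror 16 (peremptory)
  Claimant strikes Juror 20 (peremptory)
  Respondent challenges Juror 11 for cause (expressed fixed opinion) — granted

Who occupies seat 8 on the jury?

Removed: #1, #11, #14, #15, #16, #17, #19, #20. (#5 stays — for-cause denied.)
Seating in order: seats 1–8 → #2, #3, #4, #5, #6, #7, #8, #9; alternates → #10.
So seat 8 is #9.

9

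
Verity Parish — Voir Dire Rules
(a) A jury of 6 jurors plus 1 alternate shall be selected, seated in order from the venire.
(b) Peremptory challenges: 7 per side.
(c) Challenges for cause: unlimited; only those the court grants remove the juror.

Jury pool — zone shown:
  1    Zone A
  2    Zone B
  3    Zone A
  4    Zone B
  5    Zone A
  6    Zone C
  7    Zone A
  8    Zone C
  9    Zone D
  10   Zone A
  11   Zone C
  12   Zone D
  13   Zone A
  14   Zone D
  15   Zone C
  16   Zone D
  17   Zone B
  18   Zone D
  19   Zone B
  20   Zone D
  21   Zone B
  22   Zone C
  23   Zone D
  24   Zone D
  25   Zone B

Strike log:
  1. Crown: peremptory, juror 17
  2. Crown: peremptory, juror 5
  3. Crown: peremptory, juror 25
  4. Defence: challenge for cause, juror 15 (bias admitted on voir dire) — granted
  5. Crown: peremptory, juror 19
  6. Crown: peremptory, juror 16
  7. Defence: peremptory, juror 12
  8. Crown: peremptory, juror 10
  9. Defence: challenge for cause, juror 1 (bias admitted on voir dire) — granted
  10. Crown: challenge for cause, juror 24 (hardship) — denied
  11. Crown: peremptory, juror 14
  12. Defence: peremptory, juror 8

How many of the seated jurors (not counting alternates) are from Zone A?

Removed: #1, #5, #8, #10, #12, #14, #15, #16, #17, #19, #25.
Seated jurors 1–6: #2, #3, #4, #6, #7, #9 (alternates #11 not counted).
Of those, in Zone A: #3, #7 → 2.

2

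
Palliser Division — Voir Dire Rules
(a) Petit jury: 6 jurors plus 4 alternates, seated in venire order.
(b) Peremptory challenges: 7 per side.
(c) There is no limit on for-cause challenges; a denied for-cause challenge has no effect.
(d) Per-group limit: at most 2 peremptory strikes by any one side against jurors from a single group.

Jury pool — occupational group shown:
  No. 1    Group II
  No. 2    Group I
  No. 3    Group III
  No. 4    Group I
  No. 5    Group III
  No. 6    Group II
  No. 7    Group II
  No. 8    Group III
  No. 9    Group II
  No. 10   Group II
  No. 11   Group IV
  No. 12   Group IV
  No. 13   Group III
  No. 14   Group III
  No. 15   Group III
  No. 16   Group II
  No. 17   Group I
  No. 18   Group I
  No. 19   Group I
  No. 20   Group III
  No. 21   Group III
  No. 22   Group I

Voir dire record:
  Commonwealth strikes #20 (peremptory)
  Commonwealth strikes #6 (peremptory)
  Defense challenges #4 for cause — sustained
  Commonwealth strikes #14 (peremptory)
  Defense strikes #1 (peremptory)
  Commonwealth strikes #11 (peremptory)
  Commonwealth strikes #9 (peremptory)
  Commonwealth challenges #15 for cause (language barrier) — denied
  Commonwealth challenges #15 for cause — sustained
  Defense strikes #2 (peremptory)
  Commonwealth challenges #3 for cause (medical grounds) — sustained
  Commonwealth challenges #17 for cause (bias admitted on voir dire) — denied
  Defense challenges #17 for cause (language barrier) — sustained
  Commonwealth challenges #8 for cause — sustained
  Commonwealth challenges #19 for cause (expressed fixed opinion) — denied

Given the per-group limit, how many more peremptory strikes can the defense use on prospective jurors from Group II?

1

Defense peremptories so far: #1, #2 — 2 of 7 used, 5 left overall.
Against Group II: #1 — 1 used; per-group cap 2 leaves 1.
Binding limit: min(5, 1) = 1.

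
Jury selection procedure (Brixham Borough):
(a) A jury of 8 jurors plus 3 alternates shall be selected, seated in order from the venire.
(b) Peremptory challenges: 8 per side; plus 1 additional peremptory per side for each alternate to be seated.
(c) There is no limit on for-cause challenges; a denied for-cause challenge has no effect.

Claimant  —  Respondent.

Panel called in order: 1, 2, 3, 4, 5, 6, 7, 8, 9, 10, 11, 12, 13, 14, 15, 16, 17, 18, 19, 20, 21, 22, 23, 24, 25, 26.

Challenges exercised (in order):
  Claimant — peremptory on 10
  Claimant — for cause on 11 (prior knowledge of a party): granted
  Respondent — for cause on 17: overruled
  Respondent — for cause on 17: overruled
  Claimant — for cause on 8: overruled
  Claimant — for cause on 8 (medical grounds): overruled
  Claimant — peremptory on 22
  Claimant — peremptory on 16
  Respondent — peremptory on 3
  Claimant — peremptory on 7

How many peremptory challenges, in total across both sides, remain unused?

Claimant allotment: 8 base + 1 × 3 alternates = 11. Respondent allotment: 8 base + 1 × 3 alternates = 11.
Claimant peremptories used: #10, #22, #16, #7 — 4 (for-cause on #11, #8, #8 don't count).
Respondent peremptories used: #3 — 1 (for-cause on #17, #17 don't count).
Remaining: (11 − 4) + (11 − 1) = 17.

17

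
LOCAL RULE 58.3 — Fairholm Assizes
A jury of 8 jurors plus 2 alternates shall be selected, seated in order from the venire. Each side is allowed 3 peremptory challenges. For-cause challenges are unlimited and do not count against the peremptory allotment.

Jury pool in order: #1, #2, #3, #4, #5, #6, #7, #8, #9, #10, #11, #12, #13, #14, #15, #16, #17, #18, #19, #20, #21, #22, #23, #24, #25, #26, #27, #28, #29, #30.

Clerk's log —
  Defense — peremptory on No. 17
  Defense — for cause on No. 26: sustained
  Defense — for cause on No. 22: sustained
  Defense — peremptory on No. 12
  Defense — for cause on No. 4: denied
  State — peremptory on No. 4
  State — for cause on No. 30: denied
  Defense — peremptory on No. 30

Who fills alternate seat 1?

Removed: #4, #12, #17, #22, #26, #30.
Filling seats in venire order through position 9: #1, #2, #3, #5, #6, #7, #8, #9, #10.
So alternate 1 is #10.

10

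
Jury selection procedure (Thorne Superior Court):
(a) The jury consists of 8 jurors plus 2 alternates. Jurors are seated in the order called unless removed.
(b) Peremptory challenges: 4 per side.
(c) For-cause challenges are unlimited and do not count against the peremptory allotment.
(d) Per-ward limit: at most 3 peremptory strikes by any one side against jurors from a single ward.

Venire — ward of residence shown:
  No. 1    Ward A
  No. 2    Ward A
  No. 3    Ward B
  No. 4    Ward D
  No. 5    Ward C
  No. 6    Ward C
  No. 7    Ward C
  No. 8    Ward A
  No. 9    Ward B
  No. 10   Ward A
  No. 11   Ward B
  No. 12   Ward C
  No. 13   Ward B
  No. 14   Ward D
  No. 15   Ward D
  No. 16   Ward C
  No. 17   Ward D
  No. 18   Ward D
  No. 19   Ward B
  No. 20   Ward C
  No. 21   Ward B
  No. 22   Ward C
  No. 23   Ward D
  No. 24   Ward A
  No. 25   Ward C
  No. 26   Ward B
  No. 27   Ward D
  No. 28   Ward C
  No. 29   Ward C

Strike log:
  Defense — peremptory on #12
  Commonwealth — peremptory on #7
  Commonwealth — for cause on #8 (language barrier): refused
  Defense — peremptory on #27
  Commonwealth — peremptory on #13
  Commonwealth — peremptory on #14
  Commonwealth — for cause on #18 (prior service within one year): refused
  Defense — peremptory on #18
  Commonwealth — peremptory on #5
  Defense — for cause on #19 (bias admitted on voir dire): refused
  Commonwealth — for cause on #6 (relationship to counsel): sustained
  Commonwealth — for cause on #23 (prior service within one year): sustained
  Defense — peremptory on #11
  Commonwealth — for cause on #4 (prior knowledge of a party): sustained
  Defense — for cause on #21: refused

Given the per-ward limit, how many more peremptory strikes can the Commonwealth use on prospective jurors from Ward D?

0

Commonwealth peremptories so far: #7, #13, #14, #5 — 4 of 4 used, 0 left overall.
Against Ward D: #14 — 1 used; per-ward cap 3 leaves 2.
Binding limit: min(0, 2) = 0.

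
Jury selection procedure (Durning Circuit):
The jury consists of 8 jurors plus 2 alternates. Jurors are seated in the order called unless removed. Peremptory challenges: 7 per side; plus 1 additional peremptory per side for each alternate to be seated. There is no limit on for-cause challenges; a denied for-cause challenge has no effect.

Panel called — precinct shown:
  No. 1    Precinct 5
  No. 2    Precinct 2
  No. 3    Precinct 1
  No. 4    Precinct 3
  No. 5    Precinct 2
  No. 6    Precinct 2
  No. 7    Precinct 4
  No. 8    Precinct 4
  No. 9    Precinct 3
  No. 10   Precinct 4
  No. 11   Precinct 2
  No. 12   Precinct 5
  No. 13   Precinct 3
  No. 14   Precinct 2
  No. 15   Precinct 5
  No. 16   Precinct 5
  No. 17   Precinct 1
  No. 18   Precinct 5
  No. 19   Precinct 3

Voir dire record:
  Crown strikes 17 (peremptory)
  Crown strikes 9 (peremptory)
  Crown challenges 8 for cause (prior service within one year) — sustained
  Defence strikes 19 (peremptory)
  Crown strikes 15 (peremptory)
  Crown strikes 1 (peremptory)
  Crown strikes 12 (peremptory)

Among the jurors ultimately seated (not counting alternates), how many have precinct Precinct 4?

2

Removed: #1, #8, #9, #12, #15, #17, #19.
Seated jurors 1–8: #2, #3, #4, #5, #6, #7, #10, #11 (alternates #13, #14 not counted).
Of those, in Precinct 4: #7, #10 → 2.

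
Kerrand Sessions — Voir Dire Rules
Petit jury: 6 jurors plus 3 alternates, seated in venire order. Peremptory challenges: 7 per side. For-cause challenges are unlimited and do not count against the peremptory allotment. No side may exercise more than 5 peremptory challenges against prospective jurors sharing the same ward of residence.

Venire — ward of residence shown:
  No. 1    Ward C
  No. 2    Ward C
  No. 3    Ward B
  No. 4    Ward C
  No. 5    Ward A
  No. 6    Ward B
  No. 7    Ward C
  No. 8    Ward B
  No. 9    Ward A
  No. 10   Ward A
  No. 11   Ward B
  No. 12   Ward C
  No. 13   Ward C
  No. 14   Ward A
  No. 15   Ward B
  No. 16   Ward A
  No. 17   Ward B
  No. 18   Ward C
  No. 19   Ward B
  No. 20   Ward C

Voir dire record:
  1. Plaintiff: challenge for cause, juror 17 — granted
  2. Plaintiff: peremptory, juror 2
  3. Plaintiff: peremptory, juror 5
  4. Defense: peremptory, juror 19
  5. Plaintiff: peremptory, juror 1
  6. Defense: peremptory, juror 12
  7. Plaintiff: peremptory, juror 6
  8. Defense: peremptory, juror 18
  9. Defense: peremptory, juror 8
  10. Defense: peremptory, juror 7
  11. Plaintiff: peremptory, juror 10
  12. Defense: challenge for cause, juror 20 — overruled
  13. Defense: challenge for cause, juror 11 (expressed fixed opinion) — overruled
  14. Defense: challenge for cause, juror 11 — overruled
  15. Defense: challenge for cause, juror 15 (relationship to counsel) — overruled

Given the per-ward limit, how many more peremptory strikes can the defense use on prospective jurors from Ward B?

2

Defense peremptories so far: #19, #12, #18, #8, #7 — 5 of 7 used, 2 left overall.
Against Ward B: #19, #8 — 2 used; per-ward cap 5 leaves 3.
Binding limit: min(2, 3) = 2.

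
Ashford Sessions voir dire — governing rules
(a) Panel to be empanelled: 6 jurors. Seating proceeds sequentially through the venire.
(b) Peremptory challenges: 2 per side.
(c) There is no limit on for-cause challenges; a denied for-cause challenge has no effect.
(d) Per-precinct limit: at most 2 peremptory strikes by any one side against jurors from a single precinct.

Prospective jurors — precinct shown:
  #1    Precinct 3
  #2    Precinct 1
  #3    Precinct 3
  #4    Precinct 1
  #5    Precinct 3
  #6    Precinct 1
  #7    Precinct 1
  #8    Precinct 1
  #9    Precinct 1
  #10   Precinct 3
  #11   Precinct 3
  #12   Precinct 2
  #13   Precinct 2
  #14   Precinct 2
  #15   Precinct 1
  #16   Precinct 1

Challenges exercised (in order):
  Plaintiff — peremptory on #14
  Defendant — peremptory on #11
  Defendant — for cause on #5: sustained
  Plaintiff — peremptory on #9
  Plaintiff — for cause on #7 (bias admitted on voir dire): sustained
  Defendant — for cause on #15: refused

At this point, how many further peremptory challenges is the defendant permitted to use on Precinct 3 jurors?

1

Defendant peremptories so far: #11 — 1 of 2 used, 1 left overall.
Against Precinct 3: #11 — 1 used; per-precinct cap 2 leaves 1.
Binding limit: min(1, 1) = 1.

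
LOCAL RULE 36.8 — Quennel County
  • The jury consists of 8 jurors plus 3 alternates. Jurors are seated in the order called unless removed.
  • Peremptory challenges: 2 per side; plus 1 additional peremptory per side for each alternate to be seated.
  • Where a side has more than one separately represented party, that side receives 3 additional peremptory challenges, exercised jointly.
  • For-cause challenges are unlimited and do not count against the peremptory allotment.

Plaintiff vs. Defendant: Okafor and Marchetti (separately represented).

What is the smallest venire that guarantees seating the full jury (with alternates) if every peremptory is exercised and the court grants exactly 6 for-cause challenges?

Seats to fill: 8 + 3 alternates = 11.
Peremptories — Plaintiff: 2 + 1×3 = 5; Defendant: 2 + 1×3 + 3 = 8; total 13.
For-cause removals: 6.
Minimum venire: 11 + 13 + 6 = 30.

30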